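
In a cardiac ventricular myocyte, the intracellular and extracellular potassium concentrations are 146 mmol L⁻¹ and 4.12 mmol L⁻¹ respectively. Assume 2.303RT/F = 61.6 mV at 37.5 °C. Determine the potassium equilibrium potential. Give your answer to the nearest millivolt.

E = (61.6/z) · log₁₀([K⁺]_out/[K⁺]_in) with z = +1.
= (61.6/1) · log₁₀(4.12/146) = 61.60 · log₁₀(0.02822)
= 61.60 · (-1.5495) = -95.45 mV

-95 mV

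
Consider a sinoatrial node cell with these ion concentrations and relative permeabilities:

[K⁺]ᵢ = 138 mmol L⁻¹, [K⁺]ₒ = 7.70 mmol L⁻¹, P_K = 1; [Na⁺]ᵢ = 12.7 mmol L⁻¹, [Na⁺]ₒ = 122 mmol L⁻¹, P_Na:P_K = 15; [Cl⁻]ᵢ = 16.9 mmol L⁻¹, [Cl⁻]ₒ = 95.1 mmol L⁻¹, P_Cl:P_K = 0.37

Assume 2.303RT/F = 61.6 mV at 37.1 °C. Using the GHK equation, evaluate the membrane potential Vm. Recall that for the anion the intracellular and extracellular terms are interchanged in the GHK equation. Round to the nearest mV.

43 mV

Vm = 61.6 · log₁₀[(Σ P·[cation]ₒ + Σ P·[anion]ᵢ) / (Σ P·[cation]ᵢ + Σ P·[anion]ₒ)]
Numerator = 1×7.70 + 15×122 + 0.37×16.9 = 1844
Denominator = 1×138 + 15×12.7 + 0.37×95.1 = 363.7
Vm = 61.6 · log₁₀(5.0702) = 61.6 × (0.7050) = 43.43 mV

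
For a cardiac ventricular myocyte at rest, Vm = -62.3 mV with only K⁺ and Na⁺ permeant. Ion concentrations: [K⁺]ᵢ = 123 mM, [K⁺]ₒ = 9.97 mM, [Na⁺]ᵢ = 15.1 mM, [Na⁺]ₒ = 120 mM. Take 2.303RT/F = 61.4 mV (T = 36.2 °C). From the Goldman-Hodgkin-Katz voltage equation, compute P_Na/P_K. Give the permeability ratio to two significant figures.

0.016

Let α = P_Na/P_K. GHK: Vm = 61.4·log₁₀[(Kₒ + α·Naₒ)/(Kᵢ + α·Naᵢ)].
10^(Vm/61.4) = 10^(-62.3/61.4) = 0.096681
So 0.096681·(Kᵢ + α·Naᵢ) = Kₒ + α·Naₒ → α = (0.096681·123.0 − 9.97) / (120.0 − 0.096681·15.1)
α = (11.89 − 9.97) / (120.0 − 1.46) = 1.922/118.5 = 0.01621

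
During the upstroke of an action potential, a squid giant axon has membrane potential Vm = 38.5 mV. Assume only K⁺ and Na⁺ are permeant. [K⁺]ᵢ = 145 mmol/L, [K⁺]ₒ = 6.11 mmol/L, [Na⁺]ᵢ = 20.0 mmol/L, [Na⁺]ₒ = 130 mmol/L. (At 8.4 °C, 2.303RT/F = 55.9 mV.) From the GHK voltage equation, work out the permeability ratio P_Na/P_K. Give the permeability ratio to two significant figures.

Let α = P_Na/P_K. GHK: Vm = 55.9·log₁₀[(Kₒ + α·Naₒ)/(Kᵢ + α·Naᵢ)].
10^(Vm/55.9) = 10^(38.5/55.9) = 4.8835
So 4.8835·(Kᵢ + α·Naᵢ) = Kₒ + α·Naₒ → α = (4.8835·145.0 − 6.11) / (130.0 − 4.8835·20.0)
α = (708.1 − 6.11) / (130.0 − 97.67) = 702/32.33 = 21.71

22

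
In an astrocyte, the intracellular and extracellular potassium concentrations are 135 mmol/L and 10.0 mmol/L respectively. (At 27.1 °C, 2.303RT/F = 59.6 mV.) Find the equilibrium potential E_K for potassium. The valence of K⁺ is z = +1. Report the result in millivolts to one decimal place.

E = (59.6/z) · log₁₀([K⁺]_out/[K⁺]_in) with z = +1.
= (59.6/1) · log₁₀(10.0/135) = 59.60 · log₁₀(0.07407)
= 59.60 · (-1.1303) = -67.37 mV

-67.4 mV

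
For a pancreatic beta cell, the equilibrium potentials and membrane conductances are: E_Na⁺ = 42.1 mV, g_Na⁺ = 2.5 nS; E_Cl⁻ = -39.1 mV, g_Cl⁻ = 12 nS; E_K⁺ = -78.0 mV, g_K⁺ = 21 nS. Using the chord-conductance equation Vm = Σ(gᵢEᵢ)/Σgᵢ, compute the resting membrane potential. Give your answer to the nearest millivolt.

Σ gᵢEᵢ = 2.5·(42.1) + 12·(-39.1) + 21·(-78.0) = -2001.95
Σ gᵢ = 2.5 + 12 + 21 = 35.5
Vm = -2001.95 / 35.5 = -56.39 mV

-56 mV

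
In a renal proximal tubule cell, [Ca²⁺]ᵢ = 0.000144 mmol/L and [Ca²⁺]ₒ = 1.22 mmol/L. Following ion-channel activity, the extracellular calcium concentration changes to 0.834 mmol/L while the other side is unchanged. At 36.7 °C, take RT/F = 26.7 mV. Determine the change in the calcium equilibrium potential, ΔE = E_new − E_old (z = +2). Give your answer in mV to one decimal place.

-5.1 mV

E_old = (26.7/2)·ln(1.22/0.000144) = 120.74 mV
E_new = (26.7/2)·ln(0.834/0.000144) = 115.67 mV
ΔE = 115.67 − (120.74) = -5.08 mV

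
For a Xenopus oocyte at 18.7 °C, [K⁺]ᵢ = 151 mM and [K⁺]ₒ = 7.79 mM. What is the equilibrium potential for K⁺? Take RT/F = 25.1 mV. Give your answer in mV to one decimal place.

E = (25.1/z) · ln([K⁺]_out/[K⁺]_in) with z = +1.
= (25.1/1) · ln(7.79/151) = 25.10 · ln(0.05159)
= 25.10 · (-2.9644) = -74.41 mV

-74.4 mV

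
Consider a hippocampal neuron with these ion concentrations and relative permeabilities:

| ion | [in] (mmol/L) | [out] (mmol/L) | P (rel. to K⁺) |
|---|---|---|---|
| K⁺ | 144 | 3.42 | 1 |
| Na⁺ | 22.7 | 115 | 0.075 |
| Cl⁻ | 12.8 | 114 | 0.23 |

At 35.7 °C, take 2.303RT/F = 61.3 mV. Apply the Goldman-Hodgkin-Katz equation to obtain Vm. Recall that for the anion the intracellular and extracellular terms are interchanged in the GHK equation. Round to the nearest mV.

-65 mV

Vm = 61.3 · log₁₀[(Σ P·[cation]ₒ + Σ P·[anion]ᵢ) / (Σ P·[cation]ᵢ + Σ P·[anion]ₒ)]
Numerator = 1×3.42 + 0.075×115 + 0.23×12.8 = 14.99
Denominator = 1×144 + 0.075×22.7 + 0.23×114 = 171.9
Vm = 61.3 · log₁₀(0.087185) = 61.3 × (-1.0596) = -64.95 mV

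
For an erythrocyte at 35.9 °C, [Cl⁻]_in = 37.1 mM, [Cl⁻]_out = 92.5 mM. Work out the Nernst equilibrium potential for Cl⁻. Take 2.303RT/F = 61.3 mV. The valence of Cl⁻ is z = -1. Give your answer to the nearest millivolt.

E = (61.3/z) · log₁₀([Cl⁻]_out/[Cl⁻]_in) with z = -1.
For an anion, dividing by z = -1 reverses the sign.
= (61.3/-1) · log₁₀(92.5/37.1) = -61.30 · log₁₀(2.493)
= -61.30 · (0.3968) = -24.32 mV

-24 mV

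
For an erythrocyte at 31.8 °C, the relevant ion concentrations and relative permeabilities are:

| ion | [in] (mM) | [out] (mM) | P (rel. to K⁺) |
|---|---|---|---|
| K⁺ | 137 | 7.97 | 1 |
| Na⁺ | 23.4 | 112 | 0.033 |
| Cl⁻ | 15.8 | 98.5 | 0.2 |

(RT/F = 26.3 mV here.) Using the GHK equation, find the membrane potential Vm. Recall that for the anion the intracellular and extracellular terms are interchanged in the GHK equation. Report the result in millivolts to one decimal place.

-62.1 mV

Vm = 26.3 · ln[(Σ P·[cation]ₒ + Σ P·[anion]ᵢ) / (Σ P·[cation]ᵢ + Σ P·[anion]ₒ)]
Numerator = 1×7.97 + 0.033×112 + 0.2×15.8 = 14.83
Denominator = 1×137 + 0.033×23.4 + 0.2×98.5 = 157.5
Vm = 26.3 · ln(0.09415) = 26.3 × (-2.3629) = -62.14 mV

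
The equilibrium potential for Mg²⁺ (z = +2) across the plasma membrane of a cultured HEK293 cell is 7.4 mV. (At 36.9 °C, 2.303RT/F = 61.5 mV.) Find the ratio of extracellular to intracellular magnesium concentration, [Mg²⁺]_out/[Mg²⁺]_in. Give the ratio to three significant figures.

log₁₀([out]/[in]) = E·z/(61.5) = 7.4 × 2 / 61.5 = 0.2407
[out]/[in] = 10^(0.2407) = 1.74

1.74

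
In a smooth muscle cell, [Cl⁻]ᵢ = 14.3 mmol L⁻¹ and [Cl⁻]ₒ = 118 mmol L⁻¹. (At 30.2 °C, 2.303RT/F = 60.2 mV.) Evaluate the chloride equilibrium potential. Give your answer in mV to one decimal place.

E = (60.2/z) · log₁₀([Cl⁻]_out/[Cl⁻]_in) with z = -1.
For an anion, dividing by z = -1 reverses the sign.
= (60.2/-1) · log₁₀(118/14.3) = -60.20 · log₁₀(8.252)
= -60.20 · (0.9165) = -55.18 mV

-55.2 mV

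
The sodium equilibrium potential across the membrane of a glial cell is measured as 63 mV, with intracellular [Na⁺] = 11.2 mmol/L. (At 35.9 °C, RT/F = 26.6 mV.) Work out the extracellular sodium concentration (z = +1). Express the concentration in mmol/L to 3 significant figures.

Nernst: E = (26.6/1) · ln([out]/[in]), so ln([out]/[in]) = 63.0 × 1 / 26.6 = 2.3684.
[out]/[in] = e^(2.3684) = 10.68.
[out] = 10.68 × 11.2 = 119.6 mmol/L.

120 mmol/L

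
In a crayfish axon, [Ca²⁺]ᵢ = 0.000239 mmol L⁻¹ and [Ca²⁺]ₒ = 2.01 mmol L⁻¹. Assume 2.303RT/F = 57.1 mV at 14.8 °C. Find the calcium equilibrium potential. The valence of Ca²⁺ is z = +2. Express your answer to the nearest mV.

112 mV

E = (57.1/z) · log₁₀([Ca²⁺]_out/[Ca²⁺]_in) with z = +2.
= (57.1/2) · log₁₀(2.01/0.000239) = 28.55 · log₁₀(8410)
= 28.55 · (3.9248) = 112.05 mV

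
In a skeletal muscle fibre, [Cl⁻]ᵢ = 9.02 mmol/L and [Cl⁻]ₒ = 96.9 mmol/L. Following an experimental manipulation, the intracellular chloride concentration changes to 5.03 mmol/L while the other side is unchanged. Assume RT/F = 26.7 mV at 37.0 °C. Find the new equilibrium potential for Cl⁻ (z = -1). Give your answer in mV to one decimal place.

After the shift: [Cl⁻]_out = 96.9, [Cl⁻]_in = 5.03 mmol/L.
E_new = (26.7/-1)·ln(96.9/5.03) = -26.70 · (2.9583) = -78.99 mV

-79.0 mV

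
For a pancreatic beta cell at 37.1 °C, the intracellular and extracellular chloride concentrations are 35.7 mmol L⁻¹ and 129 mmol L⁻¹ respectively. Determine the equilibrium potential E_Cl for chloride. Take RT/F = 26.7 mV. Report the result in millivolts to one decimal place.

-34.3 mV

E = (26.7/z) · ln([Cl⁻]_out/[Cl⁻]_in) with z = -1.
For an anion, dividing by z = -1 reverses the sign.
= (26.7/-1) · ln(129/35.7) = -26.70 · ln(3.613)
= -26.70 · (1.2847) = -34.30 mV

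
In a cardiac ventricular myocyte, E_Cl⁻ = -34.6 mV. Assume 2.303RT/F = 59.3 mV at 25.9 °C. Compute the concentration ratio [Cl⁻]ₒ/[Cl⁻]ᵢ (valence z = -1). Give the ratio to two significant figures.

3.8

log₁₀([out]/[in]) = E·z/(59.3) = -34.6 × -1 / 59.3 = 0.5835
[out]/[in] = 10^(0.5835) = 3.832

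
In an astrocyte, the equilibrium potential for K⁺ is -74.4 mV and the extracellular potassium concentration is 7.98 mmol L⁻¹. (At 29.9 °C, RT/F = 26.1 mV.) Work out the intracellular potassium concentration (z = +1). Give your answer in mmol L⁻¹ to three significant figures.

Nernst: E = (26.1/1) · ln([out]/[in]), so ln([out]/[in]) = -74.4 × 1 / 26.1 = -2.8506.
[out]/[in] = e^(-2.8506) = 0.05781.
[in] = 7.98 / 0.05781 = 138 mmol L⁻¹.

138 mmol L⁻¹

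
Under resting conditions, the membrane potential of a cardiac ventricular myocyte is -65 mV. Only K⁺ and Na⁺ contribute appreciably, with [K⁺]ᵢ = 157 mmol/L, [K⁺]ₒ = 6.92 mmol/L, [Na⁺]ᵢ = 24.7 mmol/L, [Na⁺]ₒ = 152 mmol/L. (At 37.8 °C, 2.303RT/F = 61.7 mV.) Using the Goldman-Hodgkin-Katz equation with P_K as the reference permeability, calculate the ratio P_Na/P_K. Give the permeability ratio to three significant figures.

Let α = P_Na/P_K. GHK: Vm = 61.7·log₁₀[(Kₒ + α·Naₒ)/(Kᵢ + α·Naᵢ)].
10^(Vm/61.7) = 10^(-65.0/61.7) = 0.088413
So 0.088413·(Kᵢ + α·Naᵢ) = Kₒ + α·Naₒ → α = (0.088413·157.0 − 6.92) / (152.0 − 0.088413·24.7)
α = (13.88 − 6.92) / (152.0 − 2.184) = 6.961/149.8 = 0.04646

0.0465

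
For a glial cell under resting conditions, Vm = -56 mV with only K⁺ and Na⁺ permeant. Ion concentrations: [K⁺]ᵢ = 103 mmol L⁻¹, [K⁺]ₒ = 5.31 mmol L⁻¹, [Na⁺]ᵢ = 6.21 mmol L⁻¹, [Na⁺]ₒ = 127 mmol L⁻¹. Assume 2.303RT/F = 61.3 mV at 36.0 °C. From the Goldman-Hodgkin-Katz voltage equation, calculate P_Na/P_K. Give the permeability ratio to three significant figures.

0.0575

Let α = P_Na/P_K. GHK: Vm = 61.3·log₁₀[(Kₒ + α·Naₒ)/(Kᵢ + α·Naᵢ)].
10^(Vm/61.3) = 10^(-56.0/61.3) = 0.12203
So 0.12203·(Kᵢ + α·Naᵢ) = Kₒ + α·Naₒ → α = (0.12203·103.0 − 5.31) / (127.0 − 0.12203·6.21)
α = (12.57 − 5.31) / (127.0 − 0.7578) = 7.259/126.2 = 0.0575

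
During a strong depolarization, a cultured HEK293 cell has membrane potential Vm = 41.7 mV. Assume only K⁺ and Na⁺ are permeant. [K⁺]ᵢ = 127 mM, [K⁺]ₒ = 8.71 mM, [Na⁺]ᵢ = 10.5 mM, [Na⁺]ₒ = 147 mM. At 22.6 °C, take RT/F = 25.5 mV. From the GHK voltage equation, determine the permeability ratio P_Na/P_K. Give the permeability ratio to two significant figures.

Let α = P_Na/P_K. GHK: Vm = 25.5·ln[(Kₒ + α·Naₒ)/(Kᵢ + α·Naᵢ)].
e^(Vm/25.5) = e^(41.7/25.5) = 5.131
So 5.131·(Kᵢ + α·Naᵢ) = Kₒ + α·Naₒ → α = (5.131·127.0 − 8.71) / (147.0 − 5.131·10.5)
α = (651.6 − 8.71) / (147.0 − 53.88) = 642.9/93.12 = 6.904

6.9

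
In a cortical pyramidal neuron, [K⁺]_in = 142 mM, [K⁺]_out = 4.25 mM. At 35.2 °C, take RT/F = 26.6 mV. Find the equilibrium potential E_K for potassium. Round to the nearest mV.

-93 mV

E = (26.6/z) · ln([K⁺]_out/[K⁺]_in) with z = +1.
= (26.6/1) · ln(4.25/142) = 26.60 · ln(0.02993)
= 26.60 · (-3.5089) = -93.34 mV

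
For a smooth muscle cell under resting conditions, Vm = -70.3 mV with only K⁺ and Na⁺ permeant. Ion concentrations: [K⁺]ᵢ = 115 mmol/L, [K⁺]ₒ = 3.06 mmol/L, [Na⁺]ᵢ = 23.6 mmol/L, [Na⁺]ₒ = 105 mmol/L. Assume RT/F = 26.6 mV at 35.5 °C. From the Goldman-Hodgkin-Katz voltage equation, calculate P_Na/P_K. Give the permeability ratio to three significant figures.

0.0496

Let α = P_Na/P_K. GHK: Vm = 26.6·ln[(Kₒ + α·Naₒ)/(Kᵢ + α·Naᵢ)].
e^(Vm/26.6) = e^(-70.3/26.6) = 0.071158
So 0.071158·(Kᵢ + α·Naᵢ) = Kₒ + α·Naₒ → α = (0.071158·115.0 − 3.06) / (105.0 − 0.071158·23.6)
α = (8.183 − 3.06) / (105.0 − 1.679) = 5.123/103.3 = 0.04958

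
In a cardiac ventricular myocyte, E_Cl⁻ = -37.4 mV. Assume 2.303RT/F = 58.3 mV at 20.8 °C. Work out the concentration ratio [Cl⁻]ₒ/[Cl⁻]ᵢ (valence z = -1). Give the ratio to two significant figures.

log₁₀([out]/[in]) = E·z/(58.3) = -37.4 × -1 / 58.3 = 0.6415
[out]/[in] = 10^(0.6415) = 4.38

4.4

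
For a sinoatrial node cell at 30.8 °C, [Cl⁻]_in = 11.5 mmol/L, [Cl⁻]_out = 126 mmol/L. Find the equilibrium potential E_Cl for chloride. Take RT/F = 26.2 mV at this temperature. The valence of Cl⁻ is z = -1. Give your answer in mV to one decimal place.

E = (26.2/z) · ln([Cl⁻]_out/[Cl⁻]_in) with z = -1.
For an anion, dividing by z = -1 reverses the sign.
= (26.2/-1) · ln(126/11.5) = -26.20 · ln(10.96)
= -26.20 · (2.3939) = -62.72 mV

-62.7 mV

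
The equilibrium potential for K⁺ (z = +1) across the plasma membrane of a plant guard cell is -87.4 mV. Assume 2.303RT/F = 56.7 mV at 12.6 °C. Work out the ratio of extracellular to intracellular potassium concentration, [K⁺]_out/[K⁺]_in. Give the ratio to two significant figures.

log₁₀([out]/[in]) = E·z/(56.7) = -87.4 × 1 / 56.7 = -1.5414
[out]/[in] = 10^(-1.5414) = 0.02874

0.029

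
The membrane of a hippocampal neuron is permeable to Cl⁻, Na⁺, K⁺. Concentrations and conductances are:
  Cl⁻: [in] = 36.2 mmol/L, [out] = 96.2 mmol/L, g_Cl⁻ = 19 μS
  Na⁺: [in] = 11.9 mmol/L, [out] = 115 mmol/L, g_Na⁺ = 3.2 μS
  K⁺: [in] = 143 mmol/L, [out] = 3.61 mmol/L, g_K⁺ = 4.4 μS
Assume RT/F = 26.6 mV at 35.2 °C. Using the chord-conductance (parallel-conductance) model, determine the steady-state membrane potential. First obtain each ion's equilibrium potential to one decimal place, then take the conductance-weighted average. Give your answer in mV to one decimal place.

-27.5 mV

E_Cl⁻ = (26.6/-1)·ln(96.2/36.2) = -26.0 mV
E_Na⁺ = (26.6/1)·ln(115/11.9) = 60.3 mV
E_K⁺ = (26.6/1)·ln(3.61/143) = -97.9 mV
Vm = (Σ gᵢEᵢ)/(Σ gᵢ) = (19·-26.0 + 3.2·60.3 + 4.4·-97.9) / (19 + 3.2 + 4.4)
= -731.80 / 26.6 = -27.51 mV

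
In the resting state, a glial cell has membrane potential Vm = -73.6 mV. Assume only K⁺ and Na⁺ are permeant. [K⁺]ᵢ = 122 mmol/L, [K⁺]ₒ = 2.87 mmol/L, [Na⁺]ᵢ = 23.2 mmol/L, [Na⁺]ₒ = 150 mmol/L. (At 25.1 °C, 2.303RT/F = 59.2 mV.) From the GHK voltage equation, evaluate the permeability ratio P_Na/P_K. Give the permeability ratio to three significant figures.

0.0276

Let α = P_Na/P_K. GHK: Vm = 59.2·log₁₀[(Kₒ + α·Naₒ)/(Kᵢ + α·Naᵢ)].
10^(Vm/59.2) = 10^(-73.6/59.2) = 0.057116
So 0.057116·(Kᵢ + α·Naᵢ) = Kₒ + α·Naₒ → α = (0.057116·122.0 − 2.87) / (150.0 − 0.057116·23.2)
α = (6.968 − 2.87) / (150.0 − 1.325) = 4.098/148.7 = 0.02756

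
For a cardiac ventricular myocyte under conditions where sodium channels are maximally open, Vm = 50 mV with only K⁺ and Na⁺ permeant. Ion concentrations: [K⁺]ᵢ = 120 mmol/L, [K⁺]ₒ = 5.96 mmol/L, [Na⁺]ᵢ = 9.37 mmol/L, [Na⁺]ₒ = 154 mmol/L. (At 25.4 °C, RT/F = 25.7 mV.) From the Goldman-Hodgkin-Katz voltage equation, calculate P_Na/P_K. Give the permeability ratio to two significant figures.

Let α = P_Na/P_K. GHK: Vm = 25.7·ln[(Kₒ + α·Naₒ)/(Kᵢ + α·Naᵢ)].
e^(Vm/25.7) = e^(50.0/25.7) = 6.9973
So 6.9973·(Kᵢ + α·Naᵢ) = Kₒ + α·Naₒ → α = (6.9973·120.0 − 5.96) / (154.0 − 6.9973·9.37)
α = (839.7 − 5.96) / (154.0 − 65.56) = 833.7/88.44 = 9.427

9.4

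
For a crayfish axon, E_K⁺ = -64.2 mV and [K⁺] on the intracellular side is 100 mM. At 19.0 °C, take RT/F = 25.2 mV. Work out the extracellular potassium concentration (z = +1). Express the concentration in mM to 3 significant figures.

Nernst: E = (25.2/1) · ln([out]/[in]), so ln([out]/[in]) = -64.2 × 1 / 25.2 = -2.5476.
[out]/[in] = e^(-2.5476) = 0.07827.
[out] = 0.07827 × 100 = 7.827 mM.

7.83 mM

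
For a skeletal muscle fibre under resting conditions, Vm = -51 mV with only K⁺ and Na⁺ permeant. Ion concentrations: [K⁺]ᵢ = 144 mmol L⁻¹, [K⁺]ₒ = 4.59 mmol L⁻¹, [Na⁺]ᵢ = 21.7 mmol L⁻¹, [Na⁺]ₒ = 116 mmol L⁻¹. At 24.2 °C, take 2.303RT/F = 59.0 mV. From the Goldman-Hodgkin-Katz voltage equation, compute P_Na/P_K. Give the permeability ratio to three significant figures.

Let α = P_Na/P_K. GHK: Vm = 59.0·log₁₀[(Kₒ + α·Naₒ)/(Kᵢ + α·Naᵢ)].
10^(Vm/59.0) = 10^(-51.0/59.0) = 0.13664
So 0.13664·(Kᵢ + α·Naᵢ) = Kₒ + α·Naₒ → α = (0.13664·144.0 − 4.59) / (116.0 − 0.13664·21.7)
α = (19.68 − 4.59) / (116.0 − 2.965) = 15.09/113 = 0.1335

0.133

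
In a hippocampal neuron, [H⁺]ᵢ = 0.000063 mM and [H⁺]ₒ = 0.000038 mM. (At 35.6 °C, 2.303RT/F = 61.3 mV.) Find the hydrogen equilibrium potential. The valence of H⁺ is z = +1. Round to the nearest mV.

E = (61.3/z) · log₁₀([H⁺]_out/[H⁺]_in) with z = +1.
= (61.3/1) · log₁₀(0.000038/0.000063) = 61.30 · log₁₀(0.6032)
= 61.30 · (-0.2196) = -13.46 mV

-13 mV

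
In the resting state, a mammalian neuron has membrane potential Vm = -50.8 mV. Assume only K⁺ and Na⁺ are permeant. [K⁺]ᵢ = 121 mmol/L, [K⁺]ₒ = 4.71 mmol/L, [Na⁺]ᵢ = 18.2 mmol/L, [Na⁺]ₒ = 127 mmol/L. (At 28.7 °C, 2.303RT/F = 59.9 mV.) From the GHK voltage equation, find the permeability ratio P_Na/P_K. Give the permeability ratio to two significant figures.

0.10

Let α = P_Na/P_K. GHK: Vm = 59.9·log₁₀[(Kₒ + α·Naₒ)/(Kᵢ + α·Naᵢ)].
10^(Vm/59.9) = 10^(-50.8/59.9) = 0.14188
So 0.14188·(Kᵢ + α·Naᵢ) = Kₒ + α·Naₒ → α = (0.14188·121.0 − 4.71) / (127.0 − 0.14188·18.2)
α = (17.17 − 4.71) / (127.0 − 2.582) = 12.46/124.4 = 0.1001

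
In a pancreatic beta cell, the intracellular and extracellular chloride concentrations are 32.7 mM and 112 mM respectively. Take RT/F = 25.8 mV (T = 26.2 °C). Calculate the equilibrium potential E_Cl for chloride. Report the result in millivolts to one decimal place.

E = (25.8/z) · ln([Cl⁻]_out/[Cl⁻]_in) with z = -1.
For an anion, dividing by z = -1 reverses the sign.
= (25.8/-1) · ln(112/32.7) = -25.80 · ln(3.425)
= -25.80 · (1.2311) = -31.76 mV

-31.8 mV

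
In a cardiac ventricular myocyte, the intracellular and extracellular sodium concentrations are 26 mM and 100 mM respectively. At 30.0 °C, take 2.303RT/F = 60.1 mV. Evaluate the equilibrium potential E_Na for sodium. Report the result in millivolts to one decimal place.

35.2 mV

E = (60.1/z) · log₁₀([Na⁺]_out/[Na⁺]_in) with z = +1.
= (60.1/1) · log₁₀(100/26) = 60.10 · log₁₀(3.846)
= 60.10 · (0.5850) = 35.16 mV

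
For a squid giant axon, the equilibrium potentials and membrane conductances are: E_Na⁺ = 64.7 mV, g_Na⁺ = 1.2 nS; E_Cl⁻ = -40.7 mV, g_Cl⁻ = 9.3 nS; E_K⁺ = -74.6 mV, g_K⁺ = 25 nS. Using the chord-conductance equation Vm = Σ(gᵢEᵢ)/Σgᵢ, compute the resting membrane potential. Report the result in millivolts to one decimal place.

Σ gᵢEᵢ = 1.2·(64.7) + 9.3·(-40.7) + 25·(-74.6) = -2165.87
Σ gᵢ = 1.2 + 9.3 + 25 = 35.5
Vm = -2165.87 / 35.5 = -61.01 mV

-61.0 mV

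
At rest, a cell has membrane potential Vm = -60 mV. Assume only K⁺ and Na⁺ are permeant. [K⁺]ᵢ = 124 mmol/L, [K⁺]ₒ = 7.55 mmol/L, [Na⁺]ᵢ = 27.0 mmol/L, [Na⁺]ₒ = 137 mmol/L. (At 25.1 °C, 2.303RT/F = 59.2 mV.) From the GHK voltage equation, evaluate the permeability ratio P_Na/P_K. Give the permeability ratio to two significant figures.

0.033

Let α = P_Na/P_K. GHK: Vm = 59.2·log₁₀[(Kₒ + α·Naₒ)/(Kᵢ + α·Naᵢ)].
10^(Vm/59.2) = 10^(-60.0/59.2) = 0.096936
So 0.096936·(Kᵢ + α·Naᵢ) = Kₒ + α·Naₒ → α = (0.096936·124.0 − 7.55) / (137.0 − 0.096936·27.0)
α = (12.02 − 7.55) / (137.0 − 2.617) = 4.47/134.4 = 0.03326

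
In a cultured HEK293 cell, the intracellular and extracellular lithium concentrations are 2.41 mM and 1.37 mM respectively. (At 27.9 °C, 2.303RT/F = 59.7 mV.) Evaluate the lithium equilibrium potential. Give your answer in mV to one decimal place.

E = (59.7/z) · log₁₀([Li⁺]_out/[Li⁺]_in) with z = +1.
= (59.7/1) · log₁₀(1.37/2.41) = 59.70 · log₁₀(0.5685)
= 59.70 · (-0.2453) = -14.64 mV

-14.6 mV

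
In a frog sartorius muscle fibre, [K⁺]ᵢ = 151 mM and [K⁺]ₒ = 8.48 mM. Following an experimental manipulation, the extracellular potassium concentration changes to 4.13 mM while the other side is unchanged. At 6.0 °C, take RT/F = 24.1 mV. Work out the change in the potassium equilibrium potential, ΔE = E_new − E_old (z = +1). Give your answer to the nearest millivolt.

-17 mV

E_old = (24.1/1)·ln(8.48/151) = -69.40 mV
E_new = (24.1/1)·ln(4.13/151) = -86.74 mV
ΔE = -86.74 − (-69.40) = -17.34 mV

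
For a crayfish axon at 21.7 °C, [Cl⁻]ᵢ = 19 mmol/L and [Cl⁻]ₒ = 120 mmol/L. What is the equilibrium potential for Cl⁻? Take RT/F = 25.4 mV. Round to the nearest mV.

E = (25.4/z) · ln([Cl⁻]_out/[Cl⁻]_in) with z = -1.
For an anion, dividing by z = -1 reverses the sign.
= (25.4/-1) · ln(120/19) = -25.40 · ln(6.316)
= -25.40 · (1.8431) = -46.81 mV

-47 mV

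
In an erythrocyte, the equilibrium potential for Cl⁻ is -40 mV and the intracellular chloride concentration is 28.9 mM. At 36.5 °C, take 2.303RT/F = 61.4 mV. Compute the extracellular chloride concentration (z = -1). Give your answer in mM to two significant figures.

130 mM

Nernst: E = (61.4/-1) · log₁₀([out]/[in]), so log₁₀([out]/[in]) = -40.0 × -1 / 61.4 = 0.6515.
[out]/[in] = 10^(0.6515) = 4.482.
[out] = 4.482 × 28.9 = 129.5 mM.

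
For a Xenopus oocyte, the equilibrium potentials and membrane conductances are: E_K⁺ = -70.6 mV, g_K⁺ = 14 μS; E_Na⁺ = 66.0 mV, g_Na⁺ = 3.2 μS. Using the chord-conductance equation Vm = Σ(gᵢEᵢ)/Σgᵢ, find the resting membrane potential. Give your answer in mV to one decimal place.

-45.2 mV

Σ gᵢEᵢ = 14·(-70.6) + 3.2·(66.0) = -777.20
Σ gᵢ = 14 + 3.2 = 17.2
Vm = -777.20 / 17.2 = -45.19 mV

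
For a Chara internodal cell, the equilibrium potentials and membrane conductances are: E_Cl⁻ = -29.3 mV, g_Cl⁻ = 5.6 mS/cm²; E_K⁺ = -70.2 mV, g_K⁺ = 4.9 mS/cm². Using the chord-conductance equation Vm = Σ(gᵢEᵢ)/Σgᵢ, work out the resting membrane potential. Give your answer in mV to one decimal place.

Σ gᵢEᵢ = 5.6·(-29.3) + 4.9·(-70.2) = -508.06
Σ gᵢ = 5.6 + 4.9 = 10.5
Vm = -508.06 / 10.5 = -48.39 mV

-48.4 mV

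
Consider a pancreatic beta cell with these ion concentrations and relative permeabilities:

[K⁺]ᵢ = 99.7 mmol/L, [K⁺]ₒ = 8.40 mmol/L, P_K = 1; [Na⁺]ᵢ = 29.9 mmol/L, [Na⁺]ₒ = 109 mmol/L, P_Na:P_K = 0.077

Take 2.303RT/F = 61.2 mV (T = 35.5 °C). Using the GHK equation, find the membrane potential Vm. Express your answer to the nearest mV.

Vm = 61.2 · log₁₀[(Σ P·[cation]ₒ + Σ P·[anion]ᵢ) / (Σ P·[cation]ᵢ + Σ P·[anion]ₒ)]
Numerator = 1×8.40 + 0.077×109 = 16.79
Denominator = 1×99.7 + 0.077×29.9 = 102
Vm = 61.2 · log₁₀(0.16463) = 61.2 × (-0.7835) = -47.95 mV

-48 mV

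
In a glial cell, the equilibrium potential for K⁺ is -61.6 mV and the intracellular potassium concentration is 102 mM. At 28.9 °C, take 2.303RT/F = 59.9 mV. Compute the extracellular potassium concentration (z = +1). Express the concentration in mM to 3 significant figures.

Nernst: E = (59.9/1) · log₁₀([out]/[in]), so log₁₀([out]/[in]) = -61.6 × 1 / 59.9 = -1.0284.
[out]/[in] = 10^(-1.0284) = 0.09367.
[out] = 0.09367 × 102 = 9.555 mM.

9.55 mM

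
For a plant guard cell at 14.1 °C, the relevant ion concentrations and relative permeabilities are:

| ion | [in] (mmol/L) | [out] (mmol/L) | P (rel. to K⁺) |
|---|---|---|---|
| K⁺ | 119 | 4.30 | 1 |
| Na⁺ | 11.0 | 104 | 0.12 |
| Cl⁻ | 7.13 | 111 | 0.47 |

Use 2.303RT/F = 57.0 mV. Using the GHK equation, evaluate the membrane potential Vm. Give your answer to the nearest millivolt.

-53 mV

Vm = 57.0 · log₁₀[(Σ P·[cation]ₒ + Σ P·[anion]ᵢ) / (Σ P·[cation]ᵢ + Σ P·[anion]ₒ)]
Numerator = 1×4.30 + 0.12×104 + 0.47×7.13 = 20.13
Denominator = 1×119 + 0.12×11.0 + 0.47×111 = 172.5
Vm = 57.0 · log₁₀(0.11671) = 57.0 × (-0.9329) = -53.18 mV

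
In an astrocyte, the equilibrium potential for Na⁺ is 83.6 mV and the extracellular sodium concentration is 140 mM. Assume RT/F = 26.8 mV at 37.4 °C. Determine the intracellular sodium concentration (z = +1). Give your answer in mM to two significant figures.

6.2 mM

Nernst: E = (26.8/1) · ln([out]/[in]), so ln([out]/[in]) = 83.6 × 1 / 26.8 = 3.1194.
[out]/[in] = e^(3.1194) = 22.63.
[in] = 140 / 22.63 = 6.186 mM.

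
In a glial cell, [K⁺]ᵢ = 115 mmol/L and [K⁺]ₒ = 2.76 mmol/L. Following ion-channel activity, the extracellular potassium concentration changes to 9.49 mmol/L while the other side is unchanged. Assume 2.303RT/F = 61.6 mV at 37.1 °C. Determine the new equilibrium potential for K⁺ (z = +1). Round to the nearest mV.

-67 mV

After the shift: [K⁺]_out = 9.49, [K⁺]_in = 115 mmol/L.
E_new = (61.6/1)·log₁₀(9.49/115) = 61.60 · (-1.0834) = -66.74 mV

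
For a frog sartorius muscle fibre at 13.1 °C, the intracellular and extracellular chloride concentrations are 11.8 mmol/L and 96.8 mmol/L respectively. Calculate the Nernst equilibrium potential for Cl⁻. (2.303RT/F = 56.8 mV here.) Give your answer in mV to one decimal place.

E = (56.8/z) · log₁₀([Cl⁻]_out/[Cl⁻]_in) with z = -1.
For an anion, dividing by z = -1 reverses the sign.
= (56.8/-1) · log₁₀(96.8/11.8) = -56.80 · log₁₀(8.203)
= -56.80 · (0.9140) = -51.91 mV

-51.9 mV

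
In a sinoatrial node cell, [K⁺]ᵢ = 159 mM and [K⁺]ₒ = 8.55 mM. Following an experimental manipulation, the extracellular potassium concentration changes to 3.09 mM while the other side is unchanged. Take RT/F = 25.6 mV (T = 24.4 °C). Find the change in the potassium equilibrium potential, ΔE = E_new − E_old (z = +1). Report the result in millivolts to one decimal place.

E_old = (25.6/1)·ln(8.55/159) = -74.83 mV
E_new = (25.6/1)·ln(3.09/159) = -100.88 mV
ΔE = -100.88 − (-74.83) = -26.05 mV

-26.1 mV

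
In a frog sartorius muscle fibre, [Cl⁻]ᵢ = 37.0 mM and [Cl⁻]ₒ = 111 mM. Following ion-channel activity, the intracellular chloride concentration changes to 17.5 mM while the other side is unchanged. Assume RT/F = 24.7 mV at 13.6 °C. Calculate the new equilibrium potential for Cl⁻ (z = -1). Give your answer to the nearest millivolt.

-46 mV

After the shift: [Cl⁻]_out = 111, [Cl⁻]_in = 17.5 mM.
E_new = (24.7/-1)·ln(111/17.5) = -24.70 · (1.8473) = -45.63 mV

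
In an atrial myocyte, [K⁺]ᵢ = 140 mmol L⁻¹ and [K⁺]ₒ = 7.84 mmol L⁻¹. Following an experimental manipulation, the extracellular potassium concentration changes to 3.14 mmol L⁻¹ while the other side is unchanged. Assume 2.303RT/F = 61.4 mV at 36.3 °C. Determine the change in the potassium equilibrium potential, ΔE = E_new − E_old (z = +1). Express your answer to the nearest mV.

-24 mV

E_old = (61.4/1)·log₁₀(7.84/140) = -76.86 mV
E_new = (61.4/1)·log₁₀(3.14/140) = -101.26 mV
ΔE = -101.26 − (-76.86) = -24.40 mV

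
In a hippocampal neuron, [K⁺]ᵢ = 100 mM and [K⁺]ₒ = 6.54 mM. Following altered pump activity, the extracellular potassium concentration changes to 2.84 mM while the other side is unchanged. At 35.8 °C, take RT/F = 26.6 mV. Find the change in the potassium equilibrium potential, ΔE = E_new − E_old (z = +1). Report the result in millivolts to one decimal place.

E_old = (26.6/1)·ln(6.54/100) = -72.54 mV
E_new = (26.6/1)·ln(2.84/100) = -94.73 mV
ΔE = -94.73 − (-72.54) = -22.19 mV

-22.2 mV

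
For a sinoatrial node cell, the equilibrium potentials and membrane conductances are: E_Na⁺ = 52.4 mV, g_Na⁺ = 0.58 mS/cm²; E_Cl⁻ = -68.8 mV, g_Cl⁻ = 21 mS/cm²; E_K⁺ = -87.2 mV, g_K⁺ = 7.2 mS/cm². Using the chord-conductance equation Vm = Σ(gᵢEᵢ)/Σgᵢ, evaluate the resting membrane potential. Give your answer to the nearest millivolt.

Σ gᵢEᵢ = 0.58·(52.4) + 21·(-68.8) + 7.2·(-87.2) = -2042.25
Σ gᵢ = 0.58 + 21 + 7.2 = 28.78
Vm = -2042.25 / 28.78 = -70.96 mV

-71 mV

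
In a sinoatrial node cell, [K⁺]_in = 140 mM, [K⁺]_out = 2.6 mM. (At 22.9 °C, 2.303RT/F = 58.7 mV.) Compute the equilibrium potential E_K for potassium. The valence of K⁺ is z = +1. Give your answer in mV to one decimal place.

-101.6 mV

E = (58.7/z) · log₁₀([K⁺]_out/[K⁺]_in) with z = +1.
= (58.7/1) · log₁₀(2.6/140) = 58.70 · log₁₀(0.01857)
= 58.70 · (-1.7312) = -101.62 mV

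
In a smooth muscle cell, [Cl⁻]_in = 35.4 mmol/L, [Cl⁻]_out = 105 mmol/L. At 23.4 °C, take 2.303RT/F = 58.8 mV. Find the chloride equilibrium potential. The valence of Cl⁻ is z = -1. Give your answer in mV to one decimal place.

-27.8 mV

E = (58.8/z) · log₁₀([Cl⁻]_out/[Cl⁻]_in) with z = -1.
For an anion, dividing by z = -1 reverses the sign.
= (58.8/-1) · log₁₀(105/35.4) = -58.80 · log₁₀(2.966)
= -58.80 · (0.4722) = -27.76 mV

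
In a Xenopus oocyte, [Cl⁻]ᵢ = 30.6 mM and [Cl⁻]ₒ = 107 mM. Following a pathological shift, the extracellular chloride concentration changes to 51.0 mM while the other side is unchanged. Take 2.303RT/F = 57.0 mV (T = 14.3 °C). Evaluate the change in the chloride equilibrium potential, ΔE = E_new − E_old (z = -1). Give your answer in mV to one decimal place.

18.3 mV

E_old = (57.0/-1)·log₁₀(107/30.6) = -30.99 mV
E_new = (57.0/-1)·log₁₀(51.0/30.6) = -12.65 mV
ΔE = -12.65 − (-30.99) = 18.34 mV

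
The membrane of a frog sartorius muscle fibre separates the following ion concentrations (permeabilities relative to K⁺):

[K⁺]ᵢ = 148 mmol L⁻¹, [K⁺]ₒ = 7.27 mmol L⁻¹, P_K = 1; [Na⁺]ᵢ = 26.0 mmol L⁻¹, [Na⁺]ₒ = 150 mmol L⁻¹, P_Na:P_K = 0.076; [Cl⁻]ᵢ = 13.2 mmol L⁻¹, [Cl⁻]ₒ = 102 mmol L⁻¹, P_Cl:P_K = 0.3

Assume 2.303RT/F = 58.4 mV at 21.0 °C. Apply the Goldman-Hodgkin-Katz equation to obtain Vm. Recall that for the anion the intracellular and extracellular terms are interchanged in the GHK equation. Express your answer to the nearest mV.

Vm = 58.4 · log₁₀[(Σ P·[cation]ₒ + Σ P·[anion]ᵢ) / (Σ P·[cation]ᵢ + Σ P·[anion]ₒ)]
Numerator = 1×7.27 + 0.076×150 + 0.3×13.2 = 22.63
Denominator = 1×148 + 0.076×26.0 + 0.3×102 = 180.6
Vm = 58.4 · log₁₀(0.12532) = 58.4 × (-0.9020) = -52.68 mV

-53 mV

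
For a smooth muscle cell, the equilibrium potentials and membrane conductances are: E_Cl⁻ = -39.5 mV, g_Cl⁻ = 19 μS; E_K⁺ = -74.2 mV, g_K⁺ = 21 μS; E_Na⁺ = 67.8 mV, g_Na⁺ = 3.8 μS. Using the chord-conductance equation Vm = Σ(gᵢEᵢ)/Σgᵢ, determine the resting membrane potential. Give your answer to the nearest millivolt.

-47 mV

Σ gᵢEᵢ = 19·(-39.5) + 21·(-74.2) + 3.8·(67.8) = -2051.06
Σ gᵢ = 19 + 21 + 3.8 = 43.8
Vm = -2051.06 / 43.8 = -46.83 mV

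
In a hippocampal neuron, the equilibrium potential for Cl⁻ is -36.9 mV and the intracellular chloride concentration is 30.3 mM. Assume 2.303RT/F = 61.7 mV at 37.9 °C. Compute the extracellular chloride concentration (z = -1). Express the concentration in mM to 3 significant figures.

120 mM

Nernst: E = (61.7/-1) · log₁₀([out]/[in]), so log₁₀([out]/[in]) = -36.9 × -1 / 61.7 = 0.5981.
[out]/[in] = 10^(0.5981) = 3.963.
[out] = 3.963 × 30.3 = 120.1 mM.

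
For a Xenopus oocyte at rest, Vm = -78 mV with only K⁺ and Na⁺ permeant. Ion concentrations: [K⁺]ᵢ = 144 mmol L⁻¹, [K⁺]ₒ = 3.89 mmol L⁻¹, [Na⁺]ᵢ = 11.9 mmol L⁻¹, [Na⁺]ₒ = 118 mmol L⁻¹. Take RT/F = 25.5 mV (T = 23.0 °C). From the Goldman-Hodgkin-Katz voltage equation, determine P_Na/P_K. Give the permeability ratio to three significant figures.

0.0244

Let α = P_Na/P_K. GHK: Vm = 25.5·ln[(Kₒ + α·Naₒ)/(Kᵢ + α·Naᵢ)].
e^(Vm/25.5) = e^(-78.0/25.5) = 0.046943
So 0.046943·(Kᵢ + α·Naᵢ) = Kₒ + α·Naₒ → α = (0.046943·144.0 − 3.89) / (118.0 − 0.046943·11.9)
α = (6.76 − 3.89) / (118.0 − 0.5586) = 2.87/117.4 = 0.02444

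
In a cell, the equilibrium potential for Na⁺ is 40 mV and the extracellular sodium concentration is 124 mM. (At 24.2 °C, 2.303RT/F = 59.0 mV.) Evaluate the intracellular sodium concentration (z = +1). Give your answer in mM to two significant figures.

Nernst: E = (59.0/1) · log₁₀([out]/[in]), so log₁₀([out]/[in]) = 40.0 × 1 / 59.0 = 0.6780.
[out]/[in] = 10^(0.6780) = 4.764.
[in] = 124 / 4.764 = 26.03 mM.

26 mM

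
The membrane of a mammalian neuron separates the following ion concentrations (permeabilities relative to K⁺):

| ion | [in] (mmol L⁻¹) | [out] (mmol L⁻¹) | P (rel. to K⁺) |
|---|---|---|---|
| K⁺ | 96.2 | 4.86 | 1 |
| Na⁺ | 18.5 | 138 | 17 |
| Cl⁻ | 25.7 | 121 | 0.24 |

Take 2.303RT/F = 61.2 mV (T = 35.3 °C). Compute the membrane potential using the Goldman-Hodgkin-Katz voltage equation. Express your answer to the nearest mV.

Vm = 61.2 · log₁₀[(Σ P·[cation]ₒ + Σ P·[anion]ᵢ) / (Σ P·[cation]ᵢ + Σ P·[anion]ₒ)]
Numerator = 1×4.86 + 17×138 + 0.24×25.7 = 2357
Denominator = 1×96.2 + 17×18.5 + 0.24×121 = 439.7
Vm = 61.2 · log₁₀(5.36) = 61.2 × (0.7292) = 44.63 mV

45 mV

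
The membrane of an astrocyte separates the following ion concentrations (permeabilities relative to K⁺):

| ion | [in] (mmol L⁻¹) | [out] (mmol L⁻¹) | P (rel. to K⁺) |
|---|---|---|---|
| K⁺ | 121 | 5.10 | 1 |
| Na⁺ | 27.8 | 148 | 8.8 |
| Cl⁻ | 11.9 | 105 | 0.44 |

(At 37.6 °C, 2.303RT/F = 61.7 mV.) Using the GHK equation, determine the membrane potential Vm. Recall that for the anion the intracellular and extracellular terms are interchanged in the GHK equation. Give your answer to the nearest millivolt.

31 mV

Vm = 61.7 · log₁₀[(Σ P·[cation]ₒ + Σ P·[anion]ᵢ) / (Σ P·[cation]ᵢ + Σ P·[anion]ₒ)]
Numerator = 1×5.10 + 8.8×148 + 0.44×11.9 = 1313
Denominator = 1×121 + 8.8×27.8 + 0.44×105 = 411.8
Vm = 61.7 · log₁₀(3.1875) = 61.7 × (0.5034) = 31.06 mV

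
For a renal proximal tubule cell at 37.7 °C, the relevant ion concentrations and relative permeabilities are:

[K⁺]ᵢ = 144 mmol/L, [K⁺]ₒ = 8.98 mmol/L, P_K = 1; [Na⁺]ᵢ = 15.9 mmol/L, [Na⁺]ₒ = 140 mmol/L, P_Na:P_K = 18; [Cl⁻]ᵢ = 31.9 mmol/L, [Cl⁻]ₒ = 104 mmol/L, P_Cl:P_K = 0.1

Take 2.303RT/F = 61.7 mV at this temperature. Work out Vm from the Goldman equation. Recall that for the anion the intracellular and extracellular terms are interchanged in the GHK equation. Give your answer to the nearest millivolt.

47 mV

Vm = 61.7 · log₁₀[(Σ P·[cation]ₒ + Σ P·[anion]ᵢ) / (Σ P·[cation]ᵢ + Σ P·[anion]ₒ)]
Numerator = 1×8.98 + 18×140 + 0.1×31.9 = 2532
Denominator = 1×144 + 18×15.9 + 0.1×104 = 440.6
Vm = 61.7 · log₁₀(5.7471) = 61.7 × (0.7594) = 46.86 mV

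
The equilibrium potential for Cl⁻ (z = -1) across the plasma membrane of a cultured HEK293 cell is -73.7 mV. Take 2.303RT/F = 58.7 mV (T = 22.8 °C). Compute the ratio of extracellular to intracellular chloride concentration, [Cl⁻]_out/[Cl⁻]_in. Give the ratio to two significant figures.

log₁₀([out]/[in]) = E·z/(58.7) = -73.7 × -1 / 58.7 = 1.2555
[out]/[in] = 10^(1.2555) = 18.01

18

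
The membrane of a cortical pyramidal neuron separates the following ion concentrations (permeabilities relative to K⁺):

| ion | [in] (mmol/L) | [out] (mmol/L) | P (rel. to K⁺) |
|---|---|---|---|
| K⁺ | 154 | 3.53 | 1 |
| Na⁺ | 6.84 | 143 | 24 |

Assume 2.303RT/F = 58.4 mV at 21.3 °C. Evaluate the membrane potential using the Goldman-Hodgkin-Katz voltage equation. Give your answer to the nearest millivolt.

60 mV

Vm = 58.4 · log₁₀[(Σ P·[cation]ₒ + Σ P·[anion]ᵢ) / (Σ P·[cation]ᵢ + Σ P·[anion]ₒ)]
Numerator = 1×3.53 + 24×143 = 3436
Denominator = 1×154 + 24×6.84 = 318.2
Vm = 58.4 · log₁₀(10.798) = 58.4 × (1.0333) = 60.35 mV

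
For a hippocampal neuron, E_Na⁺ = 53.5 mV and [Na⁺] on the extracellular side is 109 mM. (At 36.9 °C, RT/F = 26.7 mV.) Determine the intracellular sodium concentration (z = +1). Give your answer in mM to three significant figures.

14.7 mM

Nernst: E = (26.7/1) · ln([out]/[in]), so ln([out]/[in]) = 53.5 × 1 / 26.7 = 2.0037.
[out]/[in] = e^(2.0037) = 7.417.
[in] = 109 / 7.417 = 14.7 mM.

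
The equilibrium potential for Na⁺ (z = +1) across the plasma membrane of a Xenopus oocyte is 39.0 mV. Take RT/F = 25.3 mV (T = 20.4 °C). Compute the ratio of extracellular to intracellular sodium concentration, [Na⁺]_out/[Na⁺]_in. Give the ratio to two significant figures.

4.7

ln([out]/[in]) = E·z/(25.3) = 39.0 × 1 / 25.3 = 1.5415
[out]/[in] = e^(1.5415) = 4.672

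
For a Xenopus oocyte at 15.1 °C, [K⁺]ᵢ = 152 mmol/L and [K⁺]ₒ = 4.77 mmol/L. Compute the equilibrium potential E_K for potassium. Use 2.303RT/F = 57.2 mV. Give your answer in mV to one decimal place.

E = (57.2/z) · log₁₀([K⁺]_out/[K⁺]_in) with z = +1.
= (57.2/1) · log₁₀(4.77/152) = 57.20 · log₁₀(0.03138)
= 57.20 · (-1.5033) = -85.99 mV

-86.0 mV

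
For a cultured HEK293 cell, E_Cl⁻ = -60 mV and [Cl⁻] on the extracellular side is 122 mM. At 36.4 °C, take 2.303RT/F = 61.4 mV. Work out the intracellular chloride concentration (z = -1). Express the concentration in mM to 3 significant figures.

12.9 mM

Nernst: E = (61.4/-1) · log₁₀([out]/[in]), so log₁₀([out]/[in]) = -60.0 × -1 / 61.4 = 0.9772.
[out]/[in] = 10^(0.9772) = 9.489.
[in] = 122 / 9.489 = 12.86 mM.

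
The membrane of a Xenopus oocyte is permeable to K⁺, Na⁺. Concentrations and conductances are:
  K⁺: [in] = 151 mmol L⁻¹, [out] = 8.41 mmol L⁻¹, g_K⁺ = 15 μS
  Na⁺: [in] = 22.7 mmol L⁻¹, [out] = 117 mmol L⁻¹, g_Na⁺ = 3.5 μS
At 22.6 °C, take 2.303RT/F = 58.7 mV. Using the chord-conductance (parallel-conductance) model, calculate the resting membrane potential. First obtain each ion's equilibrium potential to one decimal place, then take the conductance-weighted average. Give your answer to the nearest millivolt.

-52 mV

E_K⁺ = (58.7/1)·log₁₀(8.41/151) = -73.6 mV
E_Na⁺ = (58.7/1)·log₁₀(117/22.7) = 41.8 mV
Vm = (Σ gᵢEᵢ)/(Σ gᵢ) = (15·-73.6 + 3.5·41.8) / (15 + 3.5)
= -957.70 / 18.5 = -51.77 mV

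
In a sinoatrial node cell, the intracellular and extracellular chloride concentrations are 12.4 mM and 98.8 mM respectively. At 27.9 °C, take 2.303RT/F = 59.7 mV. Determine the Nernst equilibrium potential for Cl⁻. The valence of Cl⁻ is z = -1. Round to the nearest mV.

-54 mV

E = (59.7/z) · log₁₀([Cl⁻]_out/[Cl⁻]_in) with z = -1.
For an anion, dividing by z = -1 reverses the sign.
= (59.7/-1) · log₁₀(98.8/12.4) = -59.70 · log₁₀(7.968)
= -59.70 · (0.9013) = -53.81 mV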